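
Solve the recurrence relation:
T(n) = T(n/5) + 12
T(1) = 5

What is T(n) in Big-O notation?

Each step divides n by 5 and adds 12. After log_5(n) steps we reach T(1)=5. So T(n) = 12·log_5(n) + 5 = O(log n).

Answer: O(log n)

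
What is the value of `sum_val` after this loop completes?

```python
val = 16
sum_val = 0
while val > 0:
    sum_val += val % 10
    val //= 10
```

Sum digits of 16
`sum_val` takes the values: 0 → 6 → 7

Answer: 7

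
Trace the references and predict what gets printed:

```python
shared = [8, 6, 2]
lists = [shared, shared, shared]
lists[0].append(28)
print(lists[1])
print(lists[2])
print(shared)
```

Key concept: list of same reference.
Step by step:
`shared = [8, 6, 2]` → shared = [8, 6, 2]
`lists = [shared, shared, shared]` → lists = [[8, 6, 2], [8, 6, 2], [8, 6, 2]]
`lists[0].append(28)` → shared = [8, 6, 2, 28]; lists = [[8, 6, 2, 28], [8, 6, 2, 28], [8, 6, 2, 28]]
`print(lists[1])` → prints [8, 6, 2, 28]
`print(lists[2])` → prints [8, 6, 2, 28]
`print(shared)` → prints [8, 6, 2, 28]

Answer:
[8, 6, 2, 28]
[8, 6, 2, 28]
[8, 6, 2, 28]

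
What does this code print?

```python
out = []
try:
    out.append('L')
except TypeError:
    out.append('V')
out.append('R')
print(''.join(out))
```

Execution trace: 'L' (try body, no exception) → 'R' (after the try/except). Output: LR

Answer: LR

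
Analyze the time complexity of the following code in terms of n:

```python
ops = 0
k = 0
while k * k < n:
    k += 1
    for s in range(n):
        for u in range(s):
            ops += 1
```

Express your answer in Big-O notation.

Each loop level contributes: √n × n × n. Multiplying the contributions gives O(n^2√n).

Answer: O(n^2√n)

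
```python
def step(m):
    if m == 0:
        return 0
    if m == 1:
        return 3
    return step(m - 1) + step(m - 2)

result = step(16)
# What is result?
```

Build up from base cases: step(0)=0, step(1)=3, step(2)=3, step(3)=6, step(4)=9, step(5)=15, step(6)=24, ..., step(16)=2961

Answer: 2961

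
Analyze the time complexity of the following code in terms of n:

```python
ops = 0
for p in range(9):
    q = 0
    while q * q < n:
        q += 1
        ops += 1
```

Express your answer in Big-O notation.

Each loop level contributes: 1 × √n. Multiplying the contributions gives O(√n).

Answer: O(√n)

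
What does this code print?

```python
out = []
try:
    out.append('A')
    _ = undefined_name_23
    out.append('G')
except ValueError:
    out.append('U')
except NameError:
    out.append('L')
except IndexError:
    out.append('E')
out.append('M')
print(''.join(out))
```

Execution trace: 'A' (try body) → 'L' (except NameError) → 'M' (after the try/except). Output: ALM

Answer: ALM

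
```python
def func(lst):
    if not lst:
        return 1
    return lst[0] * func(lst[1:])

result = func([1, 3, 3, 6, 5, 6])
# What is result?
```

Product over [1, 3, 3, 6, 5, 6] = 1 * 3 * 3 * 6 * 5 * 6 = 1620

Answer: 1620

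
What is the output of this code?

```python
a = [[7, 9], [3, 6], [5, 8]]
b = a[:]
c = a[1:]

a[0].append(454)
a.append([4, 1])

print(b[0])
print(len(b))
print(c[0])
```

Key concept: slice with nested mutation.
Step by step:
`a = [[7, 9], [3, 6], [5, 8]]` → a = [[7, 9], [3, 6], [5, 8]]
`b = a[:]` → b = [[7, 9], [3, 6], [5, 8]]
`c = a[1:]` → c = [[3, 6], [5, 8]]
`a[0].append(454)` → a = [[7, 9, 454], [3, 6], [5, 8]]; b = [[7, 9, 454], [3, 6], [5, 8]]
`a.append([4, 1])` → a = [[7, 9, 454], [3, 6], [5, 8], [4, 1]]
`print(b[0])` → prints [7, 9, 454]
`print(len(b))` → prints 3
`print(c[0])` → prints [3, 6]

Answer:
[7, 9, 454]
3
[3, 6]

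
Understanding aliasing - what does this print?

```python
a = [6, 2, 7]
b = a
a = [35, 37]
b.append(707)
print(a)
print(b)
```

Key concept: rebinding vs mutation: a is rebound to a new list, b still points at the original.
Step by step:
`a = [6, 2, 7]` → a = [6, 2, 7]
`b = a` → b = [6, 2, 7] (same object as a)
`a = [35, 37]` → a = [35, 37]
`b.append(707)` → b = [6, 2, 7, 707]
`print(a)` → prints [35, 37]
`print(b)` → prints [6, 2, 7, 707]

Answer:
[35, 37]
[6, 2, 7, 707]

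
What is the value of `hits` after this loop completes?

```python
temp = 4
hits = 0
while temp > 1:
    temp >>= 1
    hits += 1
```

Count right shifts until 1
`hits` takes the values: 0 → 1 → 2

Answer: 2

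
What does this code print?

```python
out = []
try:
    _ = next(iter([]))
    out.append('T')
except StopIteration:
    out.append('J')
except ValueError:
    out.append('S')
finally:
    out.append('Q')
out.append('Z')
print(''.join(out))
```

Execution trace: 'J' (except StopIteration) → 'Q' (finally) → 'Z' (after the try/except). Output: JQZ

Answer: JQZ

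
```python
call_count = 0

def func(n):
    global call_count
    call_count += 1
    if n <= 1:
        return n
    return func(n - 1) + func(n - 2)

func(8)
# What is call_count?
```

Calls(n) = 1 + Calls(n-1) + Calls(n-2); Calls(0)=Calls(1)=1. For n=8 this gives 67.

Answer: 67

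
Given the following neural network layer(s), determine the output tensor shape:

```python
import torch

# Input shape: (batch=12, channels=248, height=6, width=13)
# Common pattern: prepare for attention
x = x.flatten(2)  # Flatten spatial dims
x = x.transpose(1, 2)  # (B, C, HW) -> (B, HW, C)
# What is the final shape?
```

Input: (12, 248, 6, 13) -> after flatten(2): (12, 248, 78) -> Output: (12, 78, 248)

Answer: (12, 78, 248)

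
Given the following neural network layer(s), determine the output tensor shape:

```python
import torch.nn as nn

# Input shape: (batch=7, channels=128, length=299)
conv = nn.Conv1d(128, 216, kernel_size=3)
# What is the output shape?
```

Input: (7, 128, 299) -> Output: (7, 216, 297)

Answer: (7, 216, 297)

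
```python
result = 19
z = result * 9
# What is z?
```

Trace:
`result = 19` → result = 19
`z = result * 9` → z = 171
So z = 171

Answer: 171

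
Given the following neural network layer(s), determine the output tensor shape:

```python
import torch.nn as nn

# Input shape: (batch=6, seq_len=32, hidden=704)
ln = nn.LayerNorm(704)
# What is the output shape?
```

Input: (6, 32, 704) -> Output: (6, 32, 704)

Answer: (6, 32, 704)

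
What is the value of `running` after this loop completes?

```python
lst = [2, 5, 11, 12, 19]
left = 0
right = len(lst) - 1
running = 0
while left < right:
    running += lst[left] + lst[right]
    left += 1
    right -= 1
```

Sum of pairs from ends
`running` takes the values: 0 → 21 → 38

Answer: 38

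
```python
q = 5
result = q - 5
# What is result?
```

Trace:
`q = 5` → q = 5
`result = q - 5` → result = 0
So result = 0

Answer: 0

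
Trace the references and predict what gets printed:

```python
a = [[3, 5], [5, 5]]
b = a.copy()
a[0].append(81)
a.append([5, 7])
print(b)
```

Key concept: shallow copy with nested lists.
Step by step:
`a = [[3, 5], [5, 5]]` → a = [[3, 5], [5, 5]]
`b = a.copy()` → b = [[3, 5], [5, 5]]
`a[0].append(81)` → a = [[3, 5, 81], [5, 5]]; b = [[3, 5, 81], [5, 5]]
`a.append([5, 7])` → a = [[3, 5, 81], [5, 5], [5, 7]]
`print(b)` → prints [[3, 5, 81], [5, 5]]

Answer: [[3, 5, 81], [5, 5]]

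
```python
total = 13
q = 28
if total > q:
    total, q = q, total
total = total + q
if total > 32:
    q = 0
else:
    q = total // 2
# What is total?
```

Trace:
`total = 13` → total = 13
`q = 28` → q = 28
`if total > q: ...` → total > q is False → no variable changes
`total = total + q` → total = 41
`if total > 32: ...` → total > 32 is True → q = 0
So total = 41

Answer: 41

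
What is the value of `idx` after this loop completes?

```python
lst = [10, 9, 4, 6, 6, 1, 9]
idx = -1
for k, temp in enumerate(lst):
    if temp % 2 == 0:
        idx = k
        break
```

First even number index in [10, 9, 4, 6, 6, 1, 9]
`idx` takes the values: -1 → 0

Answer: 0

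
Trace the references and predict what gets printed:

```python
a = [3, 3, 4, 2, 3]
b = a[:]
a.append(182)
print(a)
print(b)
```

Key concept: slice [:] creates copy.
Step by step:
`a = [3, 3, 4, 2, 3]` → a = [3, 3, 4, 2, 3]
`b = a[:]` → b = [3, 3, 4, 2, 3]
`a.append(182)` → a = [3, 3, 4, 2, 3, 182]
`print(a)` → prints [3, 3, 4, 2, 3, 182]
`print(b)` → prints [3, 3, 4, 2, 3]

Answer:
[3, 3, 4, 2, 3, 182]
[3, 3, 4, 2, 3]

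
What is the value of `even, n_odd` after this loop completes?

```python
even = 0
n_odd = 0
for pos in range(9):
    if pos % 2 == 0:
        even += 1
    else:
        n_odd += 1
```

Count evens and odds in range(9)
`even, n_odd` takes the values: (0, 0) → (1, 0) → (1, 1) → (2, 1) → (2, 2) → (3, 2) → (3, 3) → (4, 3) → (4, 4) → (5, 4)

Answer: 5, 4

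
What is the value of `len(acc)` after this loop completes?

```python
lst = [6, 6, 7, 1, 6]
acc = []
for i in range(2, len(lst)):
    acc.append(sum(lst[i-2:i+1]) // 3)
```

Number of 3-element averages
`acc` takes the values: [] → [6] → [6, 4] → [6, 4, 4]
So `len(acc)` = 3

Answer: 3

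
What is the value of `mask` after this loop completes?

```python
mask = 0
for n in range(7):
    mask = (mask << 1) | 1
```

Build 7 consecutive 1-bits: 0b1111111
`mask` takes the values: 0 → 1 → 3 → 7 → 15 → 31 → 63 → 127

Answer: 127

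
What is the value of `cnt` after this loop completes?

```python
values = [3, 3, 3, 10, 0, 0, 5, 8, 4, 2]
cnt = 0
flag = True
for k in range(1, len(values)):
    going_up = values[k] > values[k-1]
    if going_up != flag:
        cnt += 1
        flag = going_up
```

Count direction changes in [3, 3, 3, 10, 0, 0, 5, 8, 4, 2]
`cnt` takes the values: 0 → 1 → 2 → 3 → 4 → 5

Answer: 5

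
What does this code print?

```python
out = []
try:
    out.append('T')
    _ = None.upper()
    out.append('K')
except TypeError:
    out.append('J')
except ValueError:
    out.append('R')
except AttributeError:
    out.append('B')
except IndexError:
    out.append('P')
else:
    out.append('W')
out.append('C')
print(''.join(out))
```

Execution trace: 'T' (try body) → 'B' (except AttributeError) → 'C' (after the try/except). Output: TBC

Answer: TBC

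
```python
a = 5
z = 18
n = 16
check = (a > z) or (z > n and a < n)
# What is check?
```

Trace:
`a = 5` → a = 5
`z = 18` → z = 18
`n = 16` → n = 16
`check = (a > z) or (z > n and a < n)` → check = True
So check = True

Answer: True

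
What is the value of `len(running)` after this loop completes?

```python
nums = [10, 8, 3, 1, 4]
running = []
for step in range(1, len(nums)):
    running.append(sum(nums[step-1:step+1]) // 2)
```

Number of 2-element averages
`running` takes the values: [] → [9] → [9, 5] → [9, 5, 2] → [9, 5, 2, 2]
So `len(running)` = 4

Answer: 4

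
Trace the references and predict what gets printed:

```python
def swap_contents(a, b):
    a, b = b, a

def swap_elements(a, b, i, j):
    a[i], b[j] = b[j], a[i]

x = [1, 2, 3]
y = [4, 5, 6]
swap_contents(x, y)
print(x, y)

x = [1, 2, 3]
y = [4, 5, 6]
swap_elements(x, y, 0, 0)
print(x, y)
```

Key concept: parameter rebinding vs mutation.
Step by step:
`x = [1, 2, 3]` → x = [1, 2, 3]
`y = [4, 5, 6]` → y = [4, 5, 6]
`swap_contents(x, y)` → no visible change to tracked variables
`print(x, y)` → prints [1, 2, 3] [4, 5, 6]
`x = [1, 2, 3]` → x = [1, 2, 3]
`y = [4, 5, 6]` → y = [4, 5, 6]
`swap_elements(x, y, 0, 0)` → x = [4, 2, 3]; y = [1, 5, 6]
`print(x, y)` → prints [4, 2, 3] [1, 5, 6]

Answer:
[1, 2, 3] [4, 5, 6]
[4, 2, 3] [1, 5, 6]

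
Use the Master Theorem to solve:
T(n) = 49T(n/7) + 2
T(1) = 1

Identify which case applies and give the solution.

a=49, b=7, f(n)=2. log_7(49) = 2. Since c=0 < 2, Case 1 applies: T(n) = Θ(n^log_b(a)) = O(n^2).

Answer: O(n^2) - Case 1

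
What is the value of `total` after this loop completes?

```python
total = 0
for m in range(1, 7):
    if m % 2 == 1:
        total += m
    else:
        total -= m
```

Add odd, subtract even
`total` takes the values: 0 → 1 → -1 → 2 → -2 → 3 → -3

Answer: -3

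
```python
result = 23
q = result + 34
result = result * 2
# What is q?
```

Trace:
`result = 23` → result = 23
`q = result + 34` → q = 57
`result = result * 2` → result = 46
So q = 57

Answer: 57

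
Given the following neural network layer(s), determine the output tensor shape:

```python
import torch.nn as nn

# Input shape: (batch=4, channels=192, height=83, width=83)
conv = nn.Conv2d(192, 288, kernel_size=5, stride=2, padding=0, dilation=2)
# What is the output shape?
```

Input: (4, 192, 83, 83) -> Output: (4, 288, 38, 38)

Answer: (4, 288, 38, 38)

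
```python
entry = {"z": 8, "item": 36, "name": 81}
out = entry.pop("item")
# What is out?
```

Trace:
`entry = {"z": 8, "item": 36, "name": 81}` → entry = {'z': 8, 'item': 36, 'name': 81}
`out = entry.pop("item")` → entry = {'z': 8, 'name': 81}; out = 36
So out = 36

Answer: 36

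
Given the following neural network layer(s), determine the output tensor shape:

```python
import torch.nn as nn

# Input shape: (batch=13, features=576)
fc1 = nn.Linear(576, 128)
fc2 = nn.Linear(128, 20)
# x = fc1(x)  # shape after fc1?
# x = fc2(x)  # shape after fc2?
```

Input: (13, 576) -> after fc1: (13, 128) -> Output: (13, 20)

Answer: (13, 20)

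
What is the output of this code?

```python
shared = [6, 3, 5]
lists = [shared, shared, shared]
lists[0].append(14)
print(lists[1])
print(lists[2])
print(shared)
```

Key concept: list of same reference.
Step by step:
`shared = [6, 3, 5]` → shared = [6, 3, 5]
`lists = [shared, shared, shared]` → lists = [[6, 3, 5], [6, 3, 5], [6, 3, 5]]
`lists[0].append(14)` → shared = [6, 3, 5, 14]; lists = [[6, 3, 5, 14], [6, 3, 5, 14], [6, 3, 5, 14]]
`print(lists[1])` → prints [6, 3, 5, 14]
`print(lists[2])` → prints [6, 3, 5, 14]
`print(shared)` → prints [6, 3, 5, 14]

Answer:
[6, 3, 5, 14]
[6, 3, 5, 14]
[6, 3, 5, 14]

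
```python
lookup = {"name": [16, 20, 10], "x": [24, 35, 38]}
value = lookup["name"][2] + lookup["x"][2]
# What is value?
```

Trace:
`lookup = {"name": [16, 20, 10], "x": [24, 35, 38]}` → lookup = {'name': [16, 20, 10], 'x': [24, 35, 38]}
`value = lookup["name"][2] + lookup["x"][2]` → value = 48
So value = 48

Answer: 48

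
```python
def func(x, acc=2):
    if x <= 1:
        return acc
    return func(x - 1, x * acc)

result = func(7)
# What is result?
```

Accumulator trace (n, acc): (7, 2) -> (6, 14) -> (5, 84) -> (4, 420) -> (3, 1680) -> (2, 5040) -> (1, 10080) -> return 10080

Answer: 10080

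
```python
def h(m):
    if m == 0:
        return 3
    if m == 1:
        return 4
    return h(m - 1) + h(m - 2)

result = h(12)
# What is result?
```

Build up from base cases: h(0)=3, h(1)=4, h(2)=7, h(3)=11, h(4)=18, h(5)=29, h(6)=47, ..., h(12)=843

Answer: 843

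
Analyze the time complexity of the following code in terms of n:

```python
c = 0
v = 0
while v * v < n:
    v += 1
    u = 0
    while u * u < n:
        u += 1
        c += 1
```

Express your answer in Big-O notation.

Each loop level contributes: √n × √n. Multiplying the contributions gives O(n).

Answer: O(n)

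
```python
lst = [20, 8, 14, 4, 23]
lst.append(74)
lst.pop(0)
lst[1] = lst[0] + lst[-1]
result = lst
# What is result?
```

Trace:
`lst = [20, 8, 14, 4, 23]` → lst = [20, 8, 14, 4, 23]
`lst.append(74)` → lst = [20, 8, 14, 4, 23, 74]
`lst.pop(0)` → lst = [8, 14, 4, 23, 74]
`lst[1] = lst[0] + lst[-1]` → lst = [8, 82, 4, 23, 74]
`result = lst` → result = [8, 82, 4, 23, 74]
So result = [8, 82, 4, 23, 74]

Answer: [8, 82, 4, 23, 74]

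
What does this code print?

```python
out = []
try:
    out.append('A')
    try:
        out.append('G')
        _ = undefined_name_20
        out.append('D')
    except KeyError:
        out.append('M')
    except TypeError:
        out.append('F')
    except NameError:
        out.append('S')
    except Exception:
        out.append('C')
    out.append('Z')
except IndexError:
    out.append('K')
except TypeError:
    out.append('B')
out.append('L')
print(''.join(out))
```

Execution trace: 'A' (try body) → 'G' (inner try body) → 'S' (inner except NameError) → 'Z' (try body, no exception) → 'L' (after the try/except). Output: AGSZL

Answer: AGSZL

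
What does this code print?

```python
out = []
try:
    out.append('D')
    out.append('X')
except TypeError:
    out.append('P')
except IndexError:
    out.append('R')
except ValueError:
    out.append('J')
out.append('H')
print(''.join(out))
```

Execution trace: 'D' (try body) → 'X' (try body, no exception) → 'H' (after the try/except). Output: DXH

Answer: DXH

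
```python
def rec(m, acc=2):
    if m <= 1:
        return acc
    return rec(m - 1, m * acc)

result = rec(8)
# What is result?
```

Accumulator trace (n, acc): (8, 2) -> (7, 16) -> (6, 112) -> (5, 672) -> (4, 3360) -> (3, 13440) -> (2, 40320) -> (1, 80640) -> return 80640

Answer: 80640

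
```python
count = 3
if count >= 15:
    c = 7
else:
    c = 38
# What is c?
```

Trace:
`count = 3` → count = 3
`if count >= 15: ...` → count >= 15 is False, take else branch → c = 38
So c = 38

Answer: 38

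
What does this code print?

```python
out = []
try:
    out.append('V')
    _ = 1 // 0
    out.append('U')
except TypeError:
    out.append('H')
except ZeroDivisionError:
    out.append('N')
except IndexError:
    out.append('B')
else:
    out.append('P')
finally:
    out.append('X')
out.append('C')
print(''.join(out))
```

Execution trace: 'V' (try body) → 'N' (except ZeroDivisionError) → 'X' (finally) → 'C' (after the try/except). Output: VNXC

Answer: VNXC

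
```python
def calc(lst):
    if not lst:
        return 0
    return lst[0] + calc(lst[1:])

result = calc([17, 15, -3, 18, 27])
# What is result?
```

17 + 15 + (-3) + 18 + 27 + 0 = 74

Answer: 74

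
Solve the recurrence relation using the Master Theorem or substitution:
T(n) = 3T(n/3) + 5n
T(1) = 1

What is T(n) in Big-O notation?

By Master Theorem: a=3, b=3, f(n)=5n. Since log_3(3) = 1 and f(n) = Θ(n^1), Case 2 applies. T(n) = O(n log n).

Answer: O(n log n)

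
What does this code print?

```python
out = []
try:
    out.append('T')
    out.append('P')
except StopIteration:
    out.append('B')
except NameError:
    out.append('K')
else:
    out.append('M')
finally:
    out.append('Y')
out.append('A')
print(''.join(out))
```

Execution trace: 'T' (try body) → 'P' (try body, no exception) → 'M' (else) → 'Y' (finally) → 'A' (after the try/except). Output: TPMYA

Answer: TPMYA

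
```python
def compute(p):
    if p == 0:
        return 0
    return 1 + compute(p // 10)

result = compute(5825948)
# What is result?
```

Count of digits of 5825948: 7

Answer: 7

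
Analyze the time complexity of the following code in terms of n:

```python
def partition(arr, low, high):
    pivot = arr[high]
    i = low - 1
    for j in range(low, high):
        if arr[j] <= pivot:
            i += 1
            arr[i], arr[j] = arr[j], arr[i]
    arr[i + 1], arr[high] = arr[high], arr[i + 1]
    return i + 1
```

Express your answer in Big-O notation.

This is Lomuto partition (single pass over [low, high), where n = high - low). Time complexity: O(n).

Answer: O(n)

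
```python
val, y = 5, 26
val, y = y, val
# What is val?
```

Trace:
`val, y = 5, 26` → val = 5; y = 26
`val, y = y, val` → val = 26; y = 5
So val = 26

Answer: 26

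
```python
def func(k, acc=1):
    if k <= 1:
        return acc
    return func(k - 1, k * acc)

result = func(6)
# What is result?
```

Accumulator trace (n, acc): (6, 1) -> (5, 6) -> (4, 30) -> (3, 120) -> (2, 360) -> (1, 720) -> return 720

Answer: 720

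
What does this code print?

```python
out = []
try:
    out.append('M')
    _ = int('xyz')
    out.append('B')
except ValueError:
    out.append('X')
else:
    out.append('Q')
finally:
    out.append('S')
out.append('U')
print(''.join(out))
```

Execution trace: 'M' (try body) → 'X' (except ValueError) → 'S' (finally) → 'U' (after the try/except). Output: MXSU

Answer: MXSU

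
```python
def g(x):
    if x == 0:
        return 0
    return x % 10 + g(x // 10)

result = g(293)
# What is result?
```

Sum of digits of 293: 3 + 9 + 2 = 14

Answer: 14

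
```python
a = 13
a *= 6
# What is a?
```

Trace:
`a = 13` → a = 13
`a *= 6` → a = 78
So a = 78

Answer: 78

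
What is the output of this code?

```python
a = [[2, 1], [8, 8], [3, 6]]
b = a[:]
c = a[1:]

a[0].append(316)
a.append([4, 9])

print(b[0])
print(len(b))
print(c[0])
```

Key concept: slice with nested mutation.
Step by step:
`a = [[2, 1], [8, 8], [3, 6]]` → a = [[2, 1], [8, 8], [3, 6]]
`b = a[:]` → b = [[2, 1], [8, 8], [3, 6]]
`c = a[1:]` → c = [[8, 8], [3, 6]]
`a[0].append(316)` → a = [[2, 1, 316], [8, 8], [3, 6]]; b = [[2, 1, 316], [8, 8], [3, 6]]
`a.append([4, 9])` → a = [[2, 1, 316], [8, 8], [3, 6], [4, 9]]
`print(b[0])` → prints [2, 1, 316]
`print(len(b))` → prints 3
`print(c[0])` → prints [8, 8]

Answer:
[2, 1, 316]
3
[8, 8]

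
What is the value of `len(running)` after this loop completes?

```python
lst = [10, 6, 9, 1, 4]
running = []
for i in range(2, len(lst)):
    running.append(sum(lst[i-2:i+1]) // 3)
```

Number of 3-element averages
`running` takes the values: [] → [8] → [8, 5] → [8, 5, 4]
So `len(running)` = 3

Answer: 3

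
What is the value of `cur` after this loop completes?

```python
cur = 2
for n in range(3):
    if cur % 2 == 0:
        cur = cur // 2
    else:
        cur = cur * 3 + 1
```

Collatz-style transformation from 2
`cur` takes the values: 2 → 1 → 4 → 2

Answer: 2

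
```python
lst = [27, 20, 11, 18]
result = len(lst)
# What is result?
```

Trace:
`lst = [27, 20, 11, 18]` → lst = [27, 20, 11, 18]
`result = len(lst)` → result = 4
So result = 4

Answer: 4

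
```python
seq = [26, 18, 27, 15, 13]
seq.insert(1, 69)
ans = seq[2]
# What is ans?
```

Trace:
`seq = [26, 18, 27, 15, 13]` → seq = [26, 18, 27, 15, 13]
`seq.insert(1, 69)` → seq = [26, 69, 18, 27, 15, 13]
`ans = seq[2]` → ans = 18
So ans = 18

Answer: 18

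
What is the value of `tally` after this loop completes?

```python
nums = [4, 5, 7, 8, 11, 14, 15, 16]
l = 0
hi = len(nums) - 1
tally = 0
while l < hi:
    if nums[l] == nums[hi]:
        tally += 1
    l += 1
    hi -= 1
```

Count matching pairs from ends
`tally` takes the values: 0

Answer: 0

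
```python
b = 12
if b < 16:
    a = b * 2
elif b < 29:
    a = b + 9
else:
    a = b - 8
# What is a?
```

Trace:
`b = 12` → b = 12
`if b < 16: ...` → b < 16 is True → a = 24
So a = 24

Answer: 24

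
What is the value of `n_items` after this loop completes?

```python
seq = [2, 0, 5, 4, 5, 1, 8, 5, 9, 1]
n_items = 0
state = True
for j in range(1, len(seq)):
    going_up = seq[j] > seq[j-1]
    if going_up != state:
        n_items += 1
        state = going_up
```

Count direction changes in [2, 0, 5, 4, 5, 1, 8, 5, 9, 1]
`n_items` takes the values: 0 → 1 → 2 → 3 → 4 → 5 → 6 → 7 → 8 → 9

Answer: 9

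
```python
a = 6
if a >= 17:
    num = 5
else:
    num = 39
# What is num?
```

Trace:
`a = 6` → a = 6
`if a >= 17: ...` → a >= 17 is False, take else branch → num = 39
So num = 39

Answer: 39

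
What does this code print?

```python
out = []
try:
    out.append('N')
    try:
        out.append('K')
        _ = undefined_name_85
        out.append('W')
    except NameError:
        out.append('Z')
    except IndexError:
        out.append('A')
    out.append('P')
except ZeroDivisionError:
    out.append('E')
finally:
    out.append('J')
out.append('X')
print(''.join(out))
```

Execution trace: 'N' (try body) → 'K' (inner try body) → 'Z' (inner except NameError) → 'P' (try body, no exception) → 'J' (finally) → 'X' (after the try/except). Output: NKZPJX

Answer: NKZPJX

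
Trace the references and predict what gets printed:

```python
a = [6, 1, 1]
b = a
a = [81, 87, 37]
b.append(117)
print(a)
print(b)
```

Key concept: rebinding vs mutation: a is rebound to a new list, b still points at the original.
Step by step:
`a = [6, 1, 1]` → a = [6, 1, 1]
`b = a` → b = [6, 1, 1] (same object as a)
`a = [81, 87, 37]` → a = [81, 87, 37]
`b.append(117)` → b = [6, 1, 1, 117]
`print(a)` → prints [81, 87, 37]
`print(b)` → prints [6, 1, 1, 117]

Answer:
[81, 87, 37]
[6, 1, 1, 117]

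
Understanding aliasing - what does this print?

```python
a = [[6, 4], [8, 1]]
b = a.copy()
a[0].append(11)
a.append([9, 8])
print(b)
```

Key concept: shallow copy with nested lists.
Step by step:
`a = [[6, 4], [8, 1]]` → a = [[6, 4], [8, 1]]
`b = a.copy()` → b = [[6, 4], [8, 1]]
`a[0].append(11)` → a = [[6, 4, 11], [8, 1]]; b = [[6, 4, 11], [8, 1]]
`a.append([9, 8])` → a = [[6, 4, 11], [8, 1], [9, 8]]
`print(b)` → prints [[6, 4, 11], [8, 1]]

Answer: [[6, 4, 11], [8, 1]]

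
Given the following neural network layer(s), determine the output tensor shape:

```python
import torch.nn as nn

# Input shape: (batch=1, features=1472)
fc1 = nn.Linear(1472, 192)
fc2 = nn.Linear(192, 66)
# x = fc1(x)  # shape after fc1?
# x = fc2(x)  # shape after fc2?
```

Input: (1, 1472) -> after fc1: (1, 192) -> Output: (1, 66)

Answer: (1, 66)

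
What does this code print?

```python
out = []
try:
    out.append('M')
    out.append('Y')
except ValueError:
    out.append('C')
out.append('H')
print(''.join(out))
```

Execution trace: 'M' (try body) → 'Y' (try body, no exception) → 'H' (after the try/except). Output: MYH

Answer: MYH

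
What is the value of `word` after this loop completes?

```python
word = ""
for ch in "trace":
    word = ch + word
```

Reverse 'trace'
`word` takes the values: "" → "t" → "rt" → "art" → "cart" → "ecart"

Answer: "ecart"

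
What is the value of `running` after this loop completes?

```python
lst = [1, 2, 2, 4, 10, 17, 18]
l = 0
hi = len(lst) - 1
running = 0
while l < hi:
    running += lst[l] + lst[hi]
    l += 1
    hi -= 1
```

Sum of pairs from ends
`running` takes the values: 0 → 19 → 38 → 50

Answer: 50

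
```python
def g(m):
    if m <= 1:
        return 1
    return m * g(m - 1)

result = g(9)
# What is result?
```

g(9) = 9 * 8 * 7 * 6 * 5 * 4 * 3 * 2 * 1 = 362880

Answer: 362880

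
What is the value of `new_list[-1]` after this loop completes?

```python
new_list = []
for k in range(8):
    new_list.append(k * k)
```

Last element of squares 0 to 7
`new_list` takes the values: [] → [0] → [0, 1] → [0, 1, 4] → [0, 1, 4, 9] → [0, 1, 4, 9, 16] → [0, 1, 4, 9, 16, 25] → [0, 1, 4, 9, 16, 25, 36] → [0, 1, 4, 9, 16, 25, 36, 49]
So `new_list[-1]` = 49

Answer: 49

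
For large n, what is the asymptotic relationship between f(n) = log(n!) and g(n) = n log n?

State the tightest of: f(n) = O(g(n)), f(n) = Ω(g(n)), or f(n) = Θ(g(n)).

log(n!) vs n log n: f(n) = Θ(g(n)) — they are asymptotically equivalent (Stirling's approximation).

Answer: f(n) = Θ(g(n)) — they are asymptotically equivalent (Stirling's approximation).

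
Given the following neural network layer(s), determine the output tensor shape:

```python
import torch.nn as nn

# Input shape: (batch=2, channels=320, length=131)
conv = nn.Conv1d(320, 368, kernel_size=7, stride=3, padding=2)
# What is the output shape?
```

Input: (2, 320, 131) -> Output: (2, 368, 43)

Answer: (2, 368, 43)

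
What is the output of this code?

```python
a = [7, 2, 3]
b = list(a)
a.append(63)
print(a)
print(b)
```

Key concept: list() constructor creates copy.
Step by step:
`a = [7, 2, 3]` → a = [7, 2, 3]
`b = list(a)` → b = [7, 2, 3]
`a.append(63)` → a = [7, 2, 3, 63]
`print(a)` → prints [7, 2, 3, 63]
`print(b)` → prints [7, 2, 3]

Answer:
[7, 2, 3, 63]
[7, 2, 3]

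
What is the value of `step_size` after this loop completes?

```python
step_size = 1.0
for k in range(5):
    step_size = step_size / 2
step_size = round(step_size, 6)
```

Halving LR 5 times: 1 / 2^5
`step_size` takes the values: 1.0 → 0.5 → 0.25 → 0.125 → 0.0625 → 0.03125

Answer: 0.03125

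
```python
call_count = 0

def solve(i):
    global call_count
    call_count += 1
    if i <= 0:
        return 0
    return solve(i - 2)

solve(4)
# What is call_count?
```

Linear recursion stepping by 2: 3 calls from i=4 down to ≤0.

Answer: 3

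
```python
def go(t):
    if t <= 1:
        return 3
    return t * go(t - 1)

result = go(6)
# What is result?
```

go(6) = 6 * 5 * 4 * 3 * 2 * 3 = 2160

Answer: 2160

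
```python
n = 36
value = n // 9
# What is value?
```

Trace:
`n = 36` → n = 36
`value = n // 9` → value = 4
So value = 4

Answer: 4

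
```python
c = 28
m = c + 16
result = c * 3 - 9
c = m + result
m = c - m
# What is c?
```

Trace:
`c = 28` → c = 28
`m = c + 16` → m = 44
`result = c * 3 - 9` → result = 75
`c = m + result` → c = 119
`m = c - m` → m = 75
So c = 119

Answer: 119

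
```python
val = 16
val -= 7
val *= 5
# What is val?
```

Trace:
`val = 16` → val = 16
`val -= 7` → val = 9
`val *= 5` → val = 45
So val = 45

Answer: 45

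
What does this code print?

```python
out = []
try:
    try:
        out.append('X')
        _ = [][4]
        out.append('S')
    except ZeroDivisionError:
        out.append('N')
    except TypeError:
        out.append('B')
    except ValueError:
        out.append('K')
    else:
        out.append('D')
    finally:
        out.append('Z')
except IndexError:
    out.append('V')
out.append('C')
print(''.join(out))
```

Execution trace: 'X' (inner try body) → 'Z' (inner finally) → 'V' (outer except IndexError) → 'C' (after the try/except). Output: XZVC

Answer: XZVC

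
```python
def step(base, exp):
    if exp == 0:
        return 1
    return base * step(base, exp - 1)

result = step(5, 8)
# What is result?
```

step(5, 8) = 5 * 5 * 5 * 5 * 5 * 5 * 5 * 5 = 390625

Answer: 390625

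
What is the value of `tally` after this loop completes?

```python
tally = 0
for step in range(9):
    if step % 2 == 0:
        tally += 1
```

Count numbers divisible by 2 in range(9)
`tally` takes the values: 0 → 1 → 2 → 3 → 4 → 5

Answer: 5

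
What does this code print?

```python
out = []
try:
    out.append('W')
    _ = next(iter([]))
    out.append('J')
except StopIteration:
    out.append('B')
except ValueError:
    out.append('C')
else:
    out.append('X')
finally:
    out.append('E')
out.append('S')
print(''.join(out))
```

Execution trace: 'W' (try body) → 'B' (except StopIteration) → 'E' (finally) → 'S' (after the try/except). Output: WBES

Answer: WBES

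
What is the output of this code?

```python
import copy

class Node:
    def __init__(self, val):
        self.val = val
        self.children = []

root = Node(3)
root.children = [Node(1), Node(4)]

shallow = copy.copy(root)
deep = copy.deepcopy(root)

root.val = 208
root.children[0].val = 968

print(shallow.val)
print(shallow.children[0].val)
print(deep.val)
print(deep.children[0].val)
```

Key concept: deep copy with custom objects.
Step by step:
`root = Node(3)` → root = Node(val=3, children=[])
`root.children = [Node(1), Node(4)]` → root = Node(val=3, children=[Node(val=1, children=[]), Node(val=4, children=[])])
`shallow = copy.copy(root)` → shallow = Node(val=3, children=[Node(val=1, children=[]), Node(val=4, children=[])])
`deep = copy.deepcopy(root)` → deep = Node(val=3, children=[Node(val=1, children=[]), Node(val=4, children=[])])
`root.val = 208` → root = Node(val=208, children=[Node(val=1, children=[]), Node(val=4, children=[])])
`root.children[0].val = 968` → root = Node(val=208, children=[Node(val=968, children=[]), Node(val=4, children=[])]); shallow = Node(val=3, children=[Node(val=968, children=[]), Node(val=4, children=[])])
`print(shallow.val)` → prints 3
`print(shallow.children[0].val)` → prints 968
`print(deep.val)` → prints 3
`print(deep.children[0].val)` → prints 1

Answer:
3
968
3
1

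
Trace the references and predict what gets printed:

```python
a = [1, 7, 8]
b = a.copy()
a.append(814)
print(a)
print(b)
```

Key concept: list.copy() creates independent copy.
Step by step:
`a = [1, 7, 8]` → a = [1, 7, 8]
`b = a.copy()` → b = [1, 7, 8]
`a.append(814)` → a = [1, 7, 8, 814]
`print(a)` → prints [1, 7, 8, 814]
`print(b)` → prints [1, 7, 8]

Answer:
[1, 7, 8, 814]
[1, 7, 8]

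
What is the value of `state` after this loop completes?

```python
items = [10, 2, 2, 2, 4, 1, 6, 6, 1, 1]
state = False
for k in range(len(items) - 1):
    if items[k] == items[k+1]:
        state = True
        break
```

Check consecutive duplicates in [10, 2, 2, 2, 4, 1, 6, 6, 1, 1]
`state` takes the values: False → True

Answer: True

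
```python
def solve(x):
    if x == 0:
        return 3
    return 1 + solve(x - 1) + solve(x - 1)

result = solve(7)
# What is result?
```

solve(x) = 1 + 2·solve(x-1), solve(0)=3. Closed form: (3+1)·2^7 - 1 = 511.

Answer: 511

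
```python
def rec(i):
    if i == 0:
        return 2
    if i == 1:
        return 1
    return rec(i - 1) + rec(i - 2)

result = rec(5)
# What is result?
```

Build up from base cases: rec(0)=2, rec(1)=1, rec(2)=3, rec(3)=4, rec(4)=7, rec(5)=11

Answer: 11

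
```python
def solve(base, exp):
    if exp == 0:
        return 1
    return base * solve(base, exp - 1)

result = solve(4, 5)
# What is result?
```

solve(4, 5) = 4 * 4 * 4 * 4 * 4 = 1024

Answer: 1024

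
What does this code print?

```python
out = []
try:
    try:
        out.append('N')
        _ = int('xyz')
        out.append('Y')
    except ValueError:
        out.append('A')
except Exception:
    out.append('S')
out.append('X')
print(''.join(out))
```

Execution trace: 'N' (inner try body) → 'A' (inner except ValueError) → 'X' (after the try/except). Output: NAX

Answer: NAX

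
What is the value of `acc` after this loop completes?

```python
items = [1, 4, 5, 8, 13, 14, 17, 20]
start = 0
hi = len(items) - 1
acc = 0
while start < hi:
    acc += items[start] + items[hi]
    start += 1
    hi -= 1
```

Sum of pairs from ends
`acc` takes the values: 0 → 21 → 42 → 61 → 82

Answer: 82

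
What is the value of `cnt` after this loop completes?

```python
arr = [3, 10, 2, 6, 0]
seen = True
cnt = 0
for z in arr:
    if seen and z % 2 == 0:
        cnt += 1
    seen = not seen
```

Count even values at even positions
`cnt` takes the values: 0 → 1 → 2

Answer: 2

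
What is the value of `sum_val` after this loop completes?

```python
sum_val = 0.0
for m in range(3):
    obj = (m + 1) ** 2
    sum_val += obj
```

Sum of squared losses 1² + 2² + ... + 3²
`sum_val` takes the values: 0.0 → 1.0 → 5.0 → 14.0

Answer: 14.0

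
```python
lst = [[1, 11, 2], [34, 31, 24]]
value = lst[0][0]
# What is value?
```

Trace:
`lst = [[1, 11, 2], [34, 31, 24]]` → lst = [[1, 11, 2], [34, 31, 24]]
`value = lst[0][0]` → value = 1
So value = 1

Answer: 1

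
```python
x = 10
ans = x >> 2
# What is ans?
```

Trace:
`x = 10` → x = 10
`ans = x >> 2` → ans = 2
So ans = 2

Answer: 2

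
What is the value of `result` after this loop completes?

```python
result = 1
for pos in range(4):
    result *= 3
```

3^4 = 81
`result` takes the values: 1 → 3 → 9 → 27 → 81

Answer: 81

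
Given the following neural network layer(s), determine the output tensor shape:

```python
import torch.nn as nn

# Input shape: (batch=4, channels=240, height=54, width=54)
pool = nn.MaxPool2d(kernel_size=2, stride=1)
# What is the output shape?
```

Input: (4, 240, 54, 54) -> Output: (4, 240, 53, 53)

Answer: (4, 240, 53, 53)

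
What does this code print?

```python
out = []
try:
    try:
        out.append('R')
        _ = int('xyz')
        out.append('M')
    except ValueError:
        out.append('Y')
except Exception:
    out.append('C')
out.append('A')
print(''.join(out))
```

Execution trace: 'R' (inner try body) → 'Y' (inner except ValueError) → 'A' (after the try/except). Output: RYA

Answer: RYA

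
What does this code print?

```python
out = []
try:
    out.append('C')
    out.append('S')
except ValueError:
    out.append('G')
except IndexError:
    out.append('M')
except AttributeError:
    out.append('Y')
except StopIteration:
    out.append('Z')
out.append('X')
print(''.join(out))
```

Execution trace: 'C' (try body) → 'S' (try body, no exception) → 'X' (after the try/except). Output: CSX

Answer: CSX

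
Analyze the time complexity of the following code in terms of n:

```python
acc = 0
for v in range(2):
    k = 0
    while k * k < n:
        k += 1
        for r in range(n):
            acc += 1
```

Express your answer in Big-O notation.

Each loop level contributes: 1 × √n × n. Multiplying the contributions gives O(n√n).

Answer: O(n√n)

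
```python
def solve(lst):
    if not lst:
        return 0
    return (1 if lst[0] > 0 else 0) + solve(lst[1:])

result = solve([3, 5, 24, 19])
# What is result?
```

Count of positive elements in [3, 5, 24, 19] = 4

Answer: 4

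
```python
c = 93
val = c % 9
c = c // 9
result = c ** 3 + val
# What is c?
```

Trace:
`c = 93` → c = 93
`val = c % 9` → val = 3
`c = c // 9` → c = 10
`result = c ** 3 + val` → result = 1003
So c = 10

Answer: 10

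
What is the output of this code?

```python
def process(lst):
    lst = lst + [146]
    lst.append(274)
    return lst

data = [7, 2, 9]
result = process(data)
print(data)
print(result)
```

Key concept: rebinding parameter vs mutation.
Step by step:
`data = [7, 2, 9]` → data = [7, 2, 9]
`result = process(data)` → result = [7, 2, 9, 146, 274]
`print(data)` → prints [7, 2, 9]
`print(result)` → prints [7, 2, 9, 146, 274]

Answer:
[7, 2, 9]
[7, 2, 9, 146, 274]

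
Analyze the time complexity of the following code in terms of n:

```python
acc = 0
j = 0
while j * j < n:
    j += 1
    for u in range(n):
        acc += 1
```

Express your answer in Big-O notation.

Each loop level contributes: √n × n. Multiplying the contributions gives O(n√n).

Answer: O(n√n)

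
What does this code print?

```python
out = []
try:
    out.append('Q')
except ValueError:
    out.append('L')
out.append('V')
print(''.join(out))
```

Execution trace: 'Q' (try body, no exception) → 'V' (after the try/except). Output: QV

Answer: QV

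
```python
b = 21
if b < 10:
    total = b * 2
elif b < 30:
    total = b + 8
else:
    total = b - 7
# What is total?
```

Trace:
`b = 21` → b = 21
`if b < 10: ...` → b < 10 is False, b < 30 is True → total = 29
So total = 29

Answer: 29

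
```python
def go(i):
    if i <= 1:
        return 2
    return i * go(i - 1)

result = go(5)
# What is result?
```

go(5) = 5 * 4 * 3 * 2 * 2 = 240

Answer: 240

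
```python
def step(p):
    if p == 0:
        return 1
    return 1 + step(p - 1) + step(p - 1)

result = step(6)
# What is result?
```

step(p) = 1 + 2·step(p-1), step(0)=1. Closed form: (1+1)·2^6 - 1 = 127.

Answer: 127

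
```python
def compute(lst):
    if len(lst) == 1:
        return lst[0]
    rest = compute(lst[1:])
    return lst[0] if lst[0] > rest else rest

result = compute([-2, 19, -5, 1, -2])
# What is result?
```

Recursive max over [-2, 19, -5, 1, -2] = 19

Answer: 19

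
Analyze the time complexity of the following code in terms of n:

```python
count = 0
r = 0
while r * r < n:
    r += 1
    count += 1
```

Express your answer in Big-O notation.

Each loop level contributes: √n. Multiplying the contributions gives O(√n).

Answer: O(√n)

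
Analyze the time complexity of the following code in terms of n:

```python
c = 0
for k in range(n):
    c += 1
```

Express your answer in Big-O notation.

Each loop level contributes: n. Multiplying the contributions gives O(n).

Answer: O(n)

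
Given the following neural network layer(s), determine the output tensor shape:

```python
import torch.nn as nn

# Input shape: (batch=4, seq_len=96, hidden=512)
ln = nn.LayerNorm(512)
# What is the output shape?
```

Input: (4, 96, 512) -> Output: (4, 96, 512)

Answer: (4, 96, 512)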